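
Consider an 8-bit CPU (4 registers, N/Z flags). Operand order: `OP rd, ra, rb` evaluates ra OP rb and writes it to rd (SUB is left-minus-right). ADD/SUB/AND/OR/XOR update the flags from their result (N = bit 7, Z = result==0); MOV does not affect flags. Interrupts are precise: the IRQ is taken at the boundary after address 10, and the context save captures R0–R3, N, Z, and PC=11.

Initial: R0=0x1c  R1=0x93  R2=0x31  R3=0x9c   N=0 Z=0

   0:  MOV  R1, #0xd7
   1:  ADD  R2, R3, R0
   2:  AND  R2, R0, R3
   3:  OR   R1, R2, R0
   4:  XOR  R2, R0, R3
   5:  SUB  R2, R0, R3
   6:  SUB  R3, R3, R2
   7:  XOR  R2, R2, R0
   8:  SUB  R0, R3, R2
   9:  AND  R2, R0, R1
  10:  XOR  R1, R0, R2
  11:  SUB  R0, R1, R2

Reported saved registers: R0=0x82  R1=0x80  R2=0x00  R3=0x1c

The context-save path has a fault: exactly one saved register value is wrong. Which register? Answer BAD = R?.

BAD = R0

after  0: R0=0x1c R1=0xd7 R2=0x31 R3=0x9c  N=0 Z=0
after  1: R0=0x1c R1=0xd7 R2=0xb8 R3=0x9c  N=1 Z=0
after  2: R0=0x1c R1=0xd7 R2=0x1c R3=0x9c  N=0 Z=0
after  3: R0=0x1c R1=0x1c R2=0x1c R3=0x9c  N=0 Z=0
after  4: R0=0x1c R1=0x1c R2=0x80 R3=0x9c  N=1 Z=0
after  5: R0=0x1c R1=0x1c R2=0x80 R3=0x9c  N=1 Z=0
after  6: R0=0x1c R1=0x1c R2=0x80 R3=0x1c  N=0 Z=0
after  7: R0=0x1c R1=0x1c R2=0x9c R3=0x1c  N=1 Z=0
after  8: R0=0x80 R1=0x1c R2=0x9c R3=0x1c  N=1 Z=0
after  9: R0=0x80 R1=0x1c R2=0x00 R3=0x1c  N=0 Z=1
after 10: R0=0x80 R1=0x80 R2=0x00 R3=0x1c  N=1 Z=0
-- IRQ taken; context saved, return-PC = 11 --
mismatch: R0: reported 0x82 vs actual 0x80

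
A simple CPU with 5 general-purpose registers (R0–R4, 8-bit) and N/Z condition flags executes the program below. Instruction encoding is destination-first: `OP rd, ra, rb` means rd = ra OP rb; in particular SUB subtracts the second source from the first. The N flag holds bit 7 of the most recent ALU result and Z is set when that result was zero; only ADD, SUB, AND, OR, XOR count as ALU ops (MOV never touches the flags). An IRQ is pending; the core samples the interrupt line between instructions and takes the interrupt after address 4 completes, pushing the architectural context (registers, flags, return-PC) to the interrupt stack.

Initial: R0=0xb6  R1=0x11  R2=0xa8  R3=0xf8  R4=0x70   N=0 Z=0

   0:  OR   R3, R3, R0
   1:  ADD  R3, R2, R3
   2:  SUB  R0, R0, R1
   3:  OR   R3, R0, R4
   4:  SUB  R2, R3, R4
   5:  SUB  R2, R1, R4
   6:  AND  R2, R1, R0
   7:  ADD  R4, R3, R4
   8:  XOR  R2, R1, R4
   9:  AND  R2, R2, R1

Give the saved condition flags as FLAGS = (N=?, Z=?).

FLAGS = (N=1, Z=0)

after  0: R0=0xb6 R1=0x11 R2=0xa8 R3=0xfe R4=0x70  N=1 Z=0
after  1: R0=0xb6 R1=0x11 R2=0xa8 R3=0xa6 R4=0x70  N=1 Z=0
after  2: R0=0xa5 R1=0x11 R2=0xa8 R3=0xa6 R4=0x70  N=1 Z=0
after  3: R0=0xa5 R1=0x11 R2=0xa8 R3=0xf5 R4=0x70  N=1 Z=0
after  4: R0=0xa5 R1=0x11 R2=0x85 R3=0xf5 R4=0x70  N=1 Z=0
-- IRQ taken; context saved, return-PC = 5 --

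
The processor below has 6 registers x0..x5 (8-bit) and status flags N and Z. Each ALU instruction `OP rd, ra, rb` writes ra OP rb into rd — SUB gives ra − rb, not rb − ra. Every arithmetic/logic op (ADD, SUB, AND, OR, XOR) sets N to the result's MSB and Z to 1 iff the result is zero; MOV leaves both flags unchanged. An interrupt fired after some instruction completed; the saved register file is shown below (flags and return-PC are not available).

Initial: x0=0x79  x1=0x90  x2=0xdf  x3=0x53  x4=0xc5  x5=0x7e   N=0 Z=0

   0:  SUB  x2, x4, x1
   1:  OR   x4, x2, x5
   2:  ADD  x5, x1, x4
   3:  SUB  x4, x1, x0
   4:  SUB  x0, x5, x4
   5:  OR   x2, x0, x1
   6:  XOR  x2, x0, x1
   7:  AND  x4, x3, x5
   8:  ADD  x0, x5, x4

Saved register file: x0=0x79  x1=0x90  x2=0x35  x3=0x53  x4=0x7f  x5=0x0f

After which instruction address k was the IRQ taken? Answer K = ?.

after  0: x0=0x79 x1=0x90 x2=0x35 x3=0x53 x4=0xc5 x5=0x7e  N=0 Z=0
after  1: x0=0x79 x1=0x90 x2=0x35 x3=0x53 x4=0x7f x5=0x7e  N=0 Z=0
after  2: x0=0x79 x1=0x90 x2=0x35 x3=0x53 x4=0x7f x5=0x0f  N=0 Z=0
-- IRQ taken; context saved, return-PC = 3 --

K = 2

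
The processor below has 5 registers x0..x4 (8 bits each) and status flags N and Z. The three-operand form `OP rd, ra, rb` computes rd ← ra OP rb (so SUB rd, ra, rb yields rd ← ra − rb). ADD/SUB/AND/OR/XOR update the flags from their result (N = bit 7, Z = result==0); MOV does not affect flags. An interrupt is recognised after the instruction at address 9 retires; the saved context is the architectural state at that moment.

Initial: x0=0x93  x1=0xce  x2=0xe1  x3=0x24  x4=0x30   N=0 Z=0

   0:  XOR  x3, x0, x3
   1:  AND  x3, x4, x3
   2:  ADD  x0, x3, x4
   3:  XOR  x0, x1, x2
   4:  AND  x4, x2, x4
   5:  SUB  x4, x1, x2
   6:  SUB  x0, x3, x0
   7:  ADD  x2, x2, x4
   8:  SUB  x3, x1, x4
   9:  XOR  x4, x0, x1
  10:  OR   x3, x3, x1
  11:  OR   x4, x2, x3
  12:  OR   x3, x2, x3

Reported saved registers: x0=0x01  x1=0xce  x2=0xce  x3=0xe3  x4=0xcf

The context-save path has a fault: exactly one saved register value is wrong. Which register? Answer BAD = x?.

BAD = x3

after  0: x0=0x93 x1=0xce x2=0xe1 x3=0xb7 x4=0x30  N=1 Z=0
after  1: x0=0x93 x1=0xce x2=0xe1 x3=0x30 x4=0x30  N=0 Z=0
after  2: x0=0x60 x1=0xce x2=0xe1 x3=0x30 x4=0x30  N=0 Z=0
after  3: x0=0x2f x1=0xce x2=0xe1 x3=0x30 x4=0x30  N=0 Z=0
after  4: x0=0x2f x1=0xce x2=0xe1 x3=0x30 x4=0x20  N=0 Z=0
after  5: x0=0x2f x1=0xce x2=0xe1 x3=0x30 x4=0xed  N=1 Z=0
after  6: x0=0x01 x1=0xce x2=0xe1 x3=0x30 x4=0xed  N=0 Z=0
after  7: x0=0x01 x1=0xce x2=0xce x3=0x30 x4=0xed  N=1 Z=0
after  8: x0=0x01 x1=0xce x2=0xce x3=0xe1 x4=0xed  N=1 Z=0
after  9: x0=0x01 x1=0xce x2=0xce x3=0xe1 x4=0xcf  N=1 Z=0
-- IRQ taken; context saved, return-PC = 10 --
mismatch: x3: reported 0xe3 vs actual 0xe1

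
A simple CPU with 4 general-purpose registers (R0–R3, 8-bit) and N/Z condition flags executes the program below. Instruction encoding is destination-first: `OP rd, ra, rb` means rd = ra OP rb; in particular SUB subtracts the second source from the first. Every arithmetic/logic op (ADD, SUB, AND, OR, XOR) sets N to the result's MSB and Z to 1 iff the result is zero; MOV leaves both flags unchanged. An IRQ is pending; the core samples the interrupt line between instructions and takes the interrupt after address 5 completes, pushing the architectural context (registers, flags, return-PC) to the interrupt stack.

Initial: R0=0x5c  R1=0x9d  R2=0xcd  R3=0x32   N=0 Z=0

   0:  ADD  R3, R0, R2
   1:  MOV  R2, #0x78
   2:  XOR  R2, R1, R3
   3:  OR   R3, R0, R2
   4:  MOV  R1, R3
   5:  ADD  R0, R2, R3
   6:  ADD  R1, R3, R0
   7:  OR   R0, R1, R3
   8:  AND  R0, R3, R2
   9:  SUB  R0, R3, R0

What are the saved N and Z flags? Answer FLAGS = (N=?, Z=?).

FLAGS = (N=1, Z=0)

after  0: R0=0x5c R1=0x9d R2=0xcd R3=0x29  N=0 Z=0
after  1: R0=0x5c R1=0x9d R2=0x78 R3=0x29  N=0 Z=0
after  2: R0=0x5c R1=0x9d R2=0xb4 R3=0x29  N=1 Z=0
after  3: R0=0x5c R1=0x9d R2=0xb4 R3=0xfc  N=1 Z=0
after  4: R0=0x5c R1=0xfc R2=0xb4 R3=0xfc  N=1 Z=0
after  5: R0=0xb0 R1=0xfc R2=0xb4 R3=0xfc  N=1 Z=0
-- IRQ taken; context saved, return-PC = 6 --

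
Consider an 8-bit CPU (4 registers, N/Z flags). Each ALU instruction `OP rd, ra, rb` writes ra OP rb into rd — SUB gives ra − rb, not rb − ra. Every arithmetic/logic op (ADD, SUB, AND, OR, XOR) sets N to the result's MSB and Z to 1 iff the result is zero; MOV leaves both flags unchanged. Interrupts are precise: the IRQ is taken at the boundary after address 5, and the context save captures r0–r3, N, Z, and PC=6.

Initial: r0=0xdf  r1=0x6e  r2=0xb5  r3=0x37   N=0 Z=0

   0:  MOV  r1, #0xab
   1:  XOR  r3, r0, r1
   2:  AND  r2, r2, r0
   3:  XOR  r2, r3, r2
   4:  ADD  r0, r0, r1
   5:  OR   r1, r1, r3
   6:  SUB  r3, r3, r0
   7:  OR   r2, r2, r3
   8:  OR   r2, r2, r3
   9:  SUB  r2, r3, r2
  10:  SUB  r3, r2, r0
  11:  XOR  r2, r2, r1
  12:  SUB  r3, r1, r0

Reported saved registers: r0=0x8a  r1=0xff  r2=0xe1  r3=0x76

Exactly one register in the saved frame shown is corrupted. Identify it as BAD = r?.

after  0: r0=0xdf r1=0xab r2=0xb5 r3=0x37  N=0 Z=0
after  1: r0=0xdf r1=0xab r2=0xb5 r3=0x74  N=0 Z=0
after  2: r0=0xdf r1=0xab r2=0x95 r3=0x74  N=1 Z=0
after  3: r0=0xdf r1=0xab r2=0xe1 r3=0x74  N=1 Z=0
after  4: r0=0x8a r1=0xab r2=0xe1 r3=0x74  N=1 Z=0
after  5: r0=0x8a r1=0xff r2=0xe1 r3=0x74  N=1 Z=0
-- IRQ taken; context saved, return-PC = 6 --
mismatch: r3: reported 0x76 vs actual 0x74

BAD = r3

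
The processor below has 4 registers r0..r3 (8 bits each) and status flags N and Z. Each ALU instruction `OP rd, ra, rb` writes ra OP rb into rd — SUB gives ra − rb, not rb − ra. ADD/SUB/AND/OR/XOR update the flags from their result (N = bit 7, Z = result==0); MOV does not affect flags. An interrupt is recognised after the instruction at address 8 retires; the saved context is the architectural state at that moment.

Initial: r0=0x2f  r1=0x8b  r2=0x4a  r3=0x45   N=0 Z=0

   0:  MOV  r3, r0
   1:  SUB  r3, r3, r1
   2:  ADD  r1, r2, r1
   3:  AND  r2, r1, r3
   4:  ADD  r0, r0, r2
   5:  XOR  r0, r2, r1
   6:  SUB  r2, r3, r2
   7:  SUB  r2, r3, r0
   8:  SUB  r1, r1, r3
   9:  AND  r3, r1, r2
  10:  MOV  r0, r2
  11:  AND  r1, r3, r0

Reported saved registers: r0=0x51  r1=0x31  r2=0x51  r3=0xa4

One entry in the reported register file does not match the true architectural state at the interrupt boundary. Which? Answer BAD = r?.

after  0: r0=0x2f r1=0x8b r2=0x4a r3=0x2f  N=0 Z=0
after  1: r0=0x2f r1=0x8b r2=0x4a r3=0xa4  N=1 Z=0
after  2: r0=0x2f r1=0xd5 r2=0x4a r3=0xa4  N=1 Z=0
after  3: r0=0x2f r1=0xd5 r2=0x84 r3=0xa4  N=1 Z=0
after  4: r0=0xb3 r1=0xd5 r2=0x84 r3=0xa4  N=1 Z=0
after  5: r0=0x51 r1=0xd5 r2=0x84 r3=0xa4  N=0 Z=0
after  6: r0=0x51 r1=0xd5 r2=0x20 r3=0xa4  N=0 Z=0
after  7: r0=0x51 r1=0xd5 r2=0x53 r3=0xa4  N=0 Z=0
after  8: r0=0x51 r1=0x31 r2=0x53 r3=0xa4  N=0 Z=0
-- IRQ taken; context saved, return-PC = 9 --
mismatch: r2: reported 0x51 vs actual 0x53

BAD = r2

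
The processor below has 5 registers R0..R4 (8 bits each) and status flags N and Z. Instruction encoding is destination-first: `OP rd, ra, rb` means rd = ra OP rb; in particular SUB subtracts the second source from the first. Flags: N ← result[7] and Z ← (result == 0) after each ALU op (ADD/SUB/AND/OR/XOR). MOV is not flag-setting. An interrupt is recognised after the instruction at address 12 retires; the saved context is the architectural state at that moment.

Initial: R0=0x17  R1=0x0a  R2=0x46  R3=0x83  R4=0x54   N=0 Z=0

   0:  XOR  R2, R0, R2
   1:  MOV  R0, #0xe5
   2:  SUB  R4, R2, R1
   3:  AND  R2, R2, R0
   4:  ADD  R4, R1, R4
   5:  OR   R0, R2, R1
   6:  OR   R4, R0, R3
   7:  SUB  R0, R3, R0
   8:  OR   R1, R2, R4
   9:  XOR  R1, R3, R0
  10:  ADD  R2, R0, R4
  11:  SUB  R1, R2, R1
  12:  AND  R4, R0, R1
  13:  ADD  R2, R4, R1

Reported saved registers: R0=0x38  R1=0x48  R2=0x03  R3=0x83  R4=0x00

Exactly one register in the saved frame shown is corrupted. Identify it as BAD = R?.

after  0: R0=0x17 R1=0x0a R2=0x51 R3=0x83 R4=0x54  N=0 Z=0
after  1: R0=0xe5 R1=0x0a R2=0x51 R3=0x83 R4=0x54  N=0 Z=0
after  2: R0=0xe5 R1=0x0a R2=0x51 R3=0x83 R4=0x47  N=0 Z=0
after  3: R0=0xe5 R1=0x0a R2=0x41 R3=0x83 R4=0x47  N=0 Z=0
after  4: R0=0xe5 R1=0x0a R2=0x41 R3=0x83 R4=0x51  N=0 Z=0
after  5: R0=0x4b R1=0x0a R2=0x41 R3=0x83 R4=0x51  N=0 Z=0
after  6: R0=0x4b R1=0x0a R2=0x41 R3=0x83 R4=0xcb  N=1 Z=0
after  7: R0=0x38 R1=0x0a R2=0x41 R3=0x83 R4=0xcb  N=0 Z=0
after  8: R0=0x38 R1=0xcb R2=0x41 R3=0x83 R4=0xcb  N=1 Z=0
after  9: R0=0x38 R1=0xbb R2=0x41 R3=0x83 R4=0xcb  N=1 Z=0
after 10: R0=0x38 R1=0xbb R2=0x03 R3=0x83 R4=0xcb  N=0 Z=0
after 11: R0=0x38 R1=0x48 R2=0x03 R3=0x83 R4=0xcb  N=0 Z=0
after 12: R0=0x38 R1=0x48 R2=0x03 R3=0x83 R4=0x08  N=0 Z=0
-- IRQ taken; context saved, return-PC = 13 --
mismatch: R4: reported 0x00 vs actual 0x08

BAD = R4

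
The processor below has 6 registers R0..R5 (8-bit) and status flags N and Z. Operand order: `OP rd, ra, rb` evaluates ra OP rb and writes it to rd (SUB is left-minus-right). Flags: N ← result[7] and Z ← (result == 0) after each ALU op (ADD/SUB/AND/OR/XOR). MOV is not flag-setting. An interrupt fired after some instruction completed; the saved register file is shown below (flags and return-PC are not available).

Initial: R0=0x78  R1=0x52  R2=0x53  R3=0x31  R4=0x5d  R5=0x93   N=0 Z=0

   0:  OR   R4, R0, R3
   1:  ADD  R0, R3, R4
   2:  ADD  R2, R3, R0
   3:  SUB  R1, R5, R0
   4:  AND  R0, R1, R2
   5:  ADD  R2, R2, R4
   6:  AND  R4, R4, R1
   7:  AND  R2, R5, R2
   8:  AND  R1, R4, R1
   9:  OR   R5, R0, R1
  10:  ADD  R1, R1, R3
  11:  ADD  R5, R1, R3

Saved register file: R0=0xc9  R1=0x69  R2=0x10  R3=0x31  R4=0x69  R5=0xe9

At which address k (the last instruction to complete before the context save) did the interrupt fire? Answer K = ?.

after  0: R0=0x78 R1=0x52 R2=0x53 R3=0x31 R4=0x79 R5=0x93  N=0 Z=0
after  1: R0=0xaa R1=0x52 R2=0x53 R3=0x31 R4=0x79 R5=0x93  N=1 Z=0
after  2: R0=0xaa R1=0x52 R2=0xdb R3=0x31 R4=0x79 R5=0x93  N=1 Z=0
after  3: R0=0xaa R1=0xe9 R2=0xdb R3=0x31 R4=0x79 R5=0x93  N=1 Z=0
after  4: R0=0xc9 R1=0xe9 R2=0xdb R3=0x31 R4=0x79 R5=0x93  N=1 Z=0
after  5: R0=0xc9 R1=0xe9 R2=0x54 R3=0x31 R4=0x79 R5=0x93  N=0 Z=0
after  6: R0=0xc9 R1=0xe9 R2=0x54 R3=0x31 R4=0x69 R5=0x93  N=0 Z=0
after  7: R0=0xc9 R1=0xe9 R2=0x10 R3=0x31 R4=0x69 R5=0x93  N=0 Z=0
after  8: R0=0xc9 R1=0x69 R2=0x10 R3=0x31 R4=0x69 R5=0x93  N=0 Z=0
after  9: R0=0xc9 R1=0x69 R2=0x10 R3=0x31 R4=0x69 R5=0xe9  N=1 Z=0
-- IRQ taken; context saved, return-PC = 10 --

K = 9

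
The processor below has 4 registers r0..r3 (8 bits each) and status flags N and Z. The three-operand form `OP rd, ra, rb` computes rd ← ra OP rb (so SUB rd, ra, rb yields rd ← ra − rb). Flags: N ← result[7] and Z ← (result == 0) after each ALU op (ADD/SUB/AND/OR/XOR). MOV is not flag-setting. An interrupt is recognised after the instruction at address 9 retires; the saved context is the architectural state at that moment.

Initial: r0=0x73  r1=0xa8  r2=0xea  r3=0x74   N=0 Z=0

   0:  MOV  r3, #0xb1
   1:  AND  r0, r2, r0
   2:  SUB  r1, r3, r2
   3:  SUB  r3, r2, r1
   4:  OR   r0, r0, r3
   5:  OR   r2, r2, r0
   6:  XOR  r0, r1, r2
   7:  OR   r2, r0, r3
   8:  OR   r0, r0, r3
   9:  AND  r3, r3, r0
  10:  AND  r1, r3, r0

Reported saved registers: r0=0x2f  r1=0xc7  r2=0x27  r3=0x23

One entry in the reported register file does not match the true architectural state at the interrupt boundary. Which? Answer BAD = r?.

after  0: r0=0x73 r1=0xa8 r2=0xea r3=0xb1  N=0 Z=0
after  1: r0=0x62 r1=0xa8 r2=0xea r3=0xb1  N=0 Z=0
after  2: r0=0x62 r1=0xc7 r2=0xea r3=0xb1  N=1 Z=0
after  3: r0=0x62 r1=0xc7 r2=0xea r3=0x23  N=0 Z=0
after  4: r0=0x63 r1=0xc7 r2=0xea r3=0x23  N=0 Z=0
after  5: r0=0x63 r1=0xc7 r2=0xeb r3=0x23  N=1 Z=0
after  6: r0=0x2c r1=0xc7 r2=0xeb r3=0x23  N=0 Z=0
after  7: r0=0x2c r1=0xc7 r2=0x2f r3=0x23  N=0 Z=0
after  8: r0=0x2f r1=0xc7 r2=0x2f r3=0x23  N=0 Z=0
after  9: r0=0x2f r1=0xc7 r2=0x2f r3=0x23  N=0 Z=0
-- IRQ taken; context saved, return-PC = 10 --
mismatch: r2: reported 0x27 vs actual 0x2f

BAD = r2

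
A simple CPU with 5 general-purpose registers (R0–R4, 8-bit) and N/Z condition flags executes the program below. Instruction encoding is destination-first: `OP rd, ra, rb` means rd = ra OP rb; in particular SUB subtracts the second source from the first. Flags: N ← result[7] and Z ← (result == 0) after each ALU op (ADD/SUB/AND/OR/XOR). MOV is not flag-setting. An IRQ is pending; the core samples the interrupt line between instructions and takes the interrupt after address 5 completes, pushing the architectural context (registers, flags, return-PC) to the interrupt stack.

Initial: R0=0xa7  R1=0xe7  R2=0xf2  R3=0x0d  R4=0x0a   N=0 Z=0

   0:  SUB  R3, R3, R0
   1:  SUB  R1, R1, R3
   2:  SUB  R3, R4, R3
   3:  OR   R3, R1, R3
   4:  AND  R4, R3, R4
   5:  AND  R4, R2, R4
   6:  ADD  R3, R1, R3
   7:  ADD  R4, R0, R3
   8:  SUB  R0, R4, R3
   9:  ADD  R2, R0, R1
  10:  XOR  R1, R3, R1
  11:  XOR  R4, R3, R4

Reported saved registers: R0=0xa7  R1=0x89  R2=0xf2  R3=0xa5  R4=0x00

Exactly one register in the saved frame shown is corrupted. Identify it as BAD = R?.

BAD = R1

after  0: R0=0xa7 R1=0xe7 R2=0xf2 R3=0x66 R4=0x0a  N=0 Z=0
after  1: R0=0xa7 R1=0x81 R2=0xf2 R3=0x66 R4=0x0a  N=1 Z=0
after  2: R0=0xa7 R1=0x81 R2=0xf2 R3=0xa4 R4=0x0a  N=1 Z=0
after  3: R0=0xa7 R1=0x81 R2=0xf2 R3=0xa5 R4=0x0a  N=1 Z=0
after  4: R0=0xa7 R1=0x81 R2=0xf2 R3=0xa5 R4=0x00  N=0 Z=1
after  5: R0=0xa7 R1=0x81 R2=0xf2 R3=0xa5 R4=0x00  N=0 Z=1
-- IRQ taken; context saved, return-PC = 6 --
mismatch: R1: reported 0x89 vs actual 0x81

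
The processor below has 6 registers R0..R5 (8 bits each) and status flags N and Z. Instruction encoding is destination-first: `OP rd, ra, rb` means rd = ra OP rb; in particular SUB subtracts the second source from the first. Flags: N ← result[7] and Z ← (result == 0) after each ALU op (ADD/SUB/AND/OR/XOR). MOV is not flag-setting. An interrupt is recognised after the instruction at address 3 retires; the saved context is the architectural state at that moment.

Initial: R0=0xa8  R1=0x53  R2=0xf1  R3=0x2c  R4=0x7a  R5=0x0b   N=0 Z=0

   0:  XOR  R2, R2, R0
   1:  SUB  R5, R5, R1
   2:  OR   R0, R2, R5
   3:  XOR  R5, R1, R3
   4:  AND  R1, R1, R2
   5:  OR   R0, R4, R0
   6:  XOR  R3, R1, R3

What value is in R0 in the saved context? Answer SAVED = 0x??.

SAVED = 0xf9

after  0: R0=0xa8 R1=0x53 R2=0x59 R3=0x2c R4=0x7a R5=0x0b  N=0 Z=0
after  1: R0=0xa8 R1=0x53 R2=0x59 R3=0x2c R4=0x7a R5=0xb8  N=1 Z=0
after  2: R0=0xf9 R1=0x53 R2=0x59 R3=0x2c R4=0x7a R5=0xb8  N=1 Z=0
after  3: R0=0xf9 R1=0x53 R2=0x59 R3=0x2c R4=0x7a R5=0x7f  N=0 Z=0
-- IRQ taken; context saved, return-PC = 4 --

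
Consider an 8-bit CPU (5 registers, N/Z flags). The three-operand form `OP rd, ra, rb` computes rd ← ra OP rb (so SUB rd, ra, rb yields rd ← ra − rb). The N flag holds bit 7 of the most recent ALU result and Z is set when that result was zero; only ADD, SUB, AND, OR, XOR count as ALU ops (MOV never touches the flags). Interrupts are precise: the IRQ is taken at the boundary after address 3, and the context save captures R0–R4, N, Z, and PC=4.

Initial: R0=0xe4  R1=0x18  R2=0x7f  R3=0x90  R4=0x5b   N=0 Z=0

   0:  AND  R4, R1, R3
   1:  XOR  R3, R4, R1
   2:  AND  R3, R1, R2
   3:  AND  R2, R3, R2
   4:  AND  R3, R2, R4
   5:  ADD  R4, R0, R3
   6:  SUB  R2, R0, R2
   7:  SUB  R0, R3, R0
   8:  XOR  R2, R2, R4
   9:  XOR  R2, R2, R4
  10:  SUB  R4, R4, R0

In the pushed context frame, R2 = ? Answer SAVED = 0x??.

after  0: R0=0xe4 R1=0x18 R2=0x7f R3=0x90 R4=0x10  N=0 Z=0
after  1: R0=0xe4 R1=0x18 R2=0x7f R3=0x08 R4=0x10  N=0 Z=0
after  2: R0=0xe4 R1=0x18 R2=0x7f R3=0x18 R4=0x10  N=0 Z=0
after  3: R0=0xe4 R1=0x18 R2=0x18 R3=0x18 R4=0x10  N=0 Z=0
-- IRQ taken; context saved, return-PC = 4 --

SAVED = 0x18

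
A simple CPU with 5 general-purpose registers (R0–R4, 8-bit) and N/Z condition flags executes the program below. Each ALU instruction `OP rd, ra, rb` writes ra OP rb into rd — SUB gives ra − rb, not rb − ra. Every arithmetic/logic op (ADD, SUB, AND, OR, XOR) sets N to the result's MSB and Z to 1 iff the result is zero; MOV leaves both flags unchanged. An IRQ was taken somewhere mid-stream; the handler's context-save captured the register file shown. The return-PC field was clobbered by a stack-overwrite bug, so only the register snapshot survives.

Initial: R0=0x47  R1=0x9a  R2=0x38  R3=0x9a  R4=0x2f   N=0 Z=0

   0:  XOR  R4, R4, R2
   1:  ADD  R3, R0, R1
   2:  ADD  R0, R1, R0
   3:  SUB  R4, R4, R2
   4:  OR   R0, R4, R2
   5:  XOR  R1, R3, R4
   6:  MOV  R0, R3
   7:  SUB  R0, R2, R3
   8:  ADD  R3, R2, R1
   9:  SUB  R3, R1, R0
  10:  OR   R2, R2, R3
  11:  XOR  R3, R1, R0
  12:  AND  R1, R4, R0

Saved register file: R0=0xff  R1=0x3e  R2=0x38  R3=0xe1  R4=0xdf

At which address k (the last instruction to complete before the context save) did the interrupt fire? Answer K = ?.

after  0: R0=0x47 R1=0x9a R2=0x38 R3=0x9a R4=0x17  N=0 Z=0
after  1: R0=0x47 R1=0x9a R2=0x38 R3=0xe1 R4=0x17  N=1 Z=0
after  2: R0=0xe1 R1=0x9a R2=0x38 R3=0xe1 R4=0x17  N=1 Z=0
after  3: R0=0xe1 R1=0x9a R2=0x38 R3=0xe1 R4=0xdf  N=1 Z=0
after  4: R0=0xff R1=0x9a R2=0x38 R3=0xe1 R4=0xdf  N=1 Z=0
after  5: R0=0xff R1=0x3e R2=0x38 R3=0xe1 R4=0xdf  N=0 Z=0
-- IRQ taken; context saved, return-PC = 6 --

K = 5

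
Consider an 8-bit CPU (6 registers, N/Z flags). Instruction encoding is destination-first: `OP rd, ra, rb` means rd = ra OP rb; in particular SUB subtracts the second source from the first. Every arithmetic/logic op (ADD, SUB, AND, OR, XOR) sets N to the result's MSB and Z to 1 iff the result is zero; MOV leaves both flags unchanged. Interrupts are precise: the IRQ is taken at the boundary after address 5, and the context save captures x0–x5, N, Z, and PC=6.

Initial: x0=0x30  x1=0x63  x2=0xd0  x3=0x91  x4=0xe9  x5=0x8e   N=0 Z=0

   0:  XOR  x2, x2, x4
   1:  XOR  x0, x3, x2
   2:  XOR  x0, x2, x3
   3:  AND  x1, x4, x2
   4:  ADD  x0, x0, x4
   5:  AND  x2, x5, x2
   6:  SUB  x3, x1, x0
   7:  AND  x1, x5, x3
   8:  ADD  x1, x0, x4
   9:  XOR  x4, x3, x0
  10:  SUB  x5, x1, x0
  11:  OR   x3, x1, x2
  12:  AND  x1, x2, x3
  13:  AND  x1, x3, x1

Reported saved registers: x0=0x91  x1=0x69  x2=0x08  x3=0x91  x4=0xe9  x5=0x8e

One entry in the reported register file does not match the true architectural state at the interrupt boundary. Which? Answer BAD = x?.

after  0: x0=0x30 x1=0x63 x2=0x39 x3=0x91 x4=0xe9 x5=0x8e  N=0 Z=0
after  1: x0=0xa8 x1=0x63 x2=0x39 x3=0x91 x4=0xe9 x5=0x8e  N=1 Z=0
after  2: x0=0xa8 x1=0x63 x2=0x39 x3=0x91 x4=0xe9 x5=0x8e  N=1 Z=0
after  3: x0=0xa8 x1=0x29 x2=0x39 x3=0x91 x4=0xe9 x5=0x8e  N=0 Z=0
after  4: x0=0x91 x1=0x29 x2=0x39 x3=0x91 x4=0xe9 x5=0x8e  N=1 Z=0
after  5: x0=0x91 x1=0x29 x2=0x08 x3=0x91 x4=0xe9 x5=0x8e  N=0 Z=0
-- IRQ taken; context saved, return-PC = 6 --
mismatch: x1: reported 0x69 vs actual 0x29

BAD = x1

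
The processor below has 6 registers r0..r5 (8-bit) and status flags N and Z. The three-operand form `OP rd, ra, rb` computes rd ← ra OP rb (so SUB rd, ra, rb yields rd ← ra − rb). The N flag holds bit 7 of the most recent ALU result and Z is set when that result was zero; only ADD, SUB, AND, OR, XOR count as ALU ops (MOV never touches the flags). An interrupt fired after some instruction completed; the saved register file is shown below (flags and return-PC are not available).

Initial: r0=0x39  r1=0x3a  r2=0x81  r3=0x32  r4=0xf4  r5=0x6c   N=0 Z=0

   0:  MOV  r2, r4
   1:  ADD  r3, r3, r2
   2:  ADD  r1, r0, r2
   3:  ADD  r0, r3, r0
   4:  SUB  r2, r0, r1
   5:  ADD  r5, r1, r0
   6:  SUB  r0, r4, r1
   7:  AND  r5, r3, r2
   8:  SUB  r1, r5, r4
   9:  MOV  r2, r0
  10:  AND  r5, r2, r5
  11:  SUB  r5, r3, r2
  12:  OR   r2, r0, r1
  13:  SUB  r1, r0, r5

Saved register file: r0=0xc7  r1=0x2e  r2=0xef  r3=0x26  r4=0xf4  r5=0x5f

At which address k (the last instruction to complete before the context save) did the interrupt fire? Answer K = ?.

K = 12

after  0: r0=0x39 r1=0x3a r2=0xf4 r3=0x32 r4=0xf4 r5=0x6c  N=0 Z=0
after  1: r0=0x39 r1=0x3a r2=0xf4 r3=0x26 r4=0xf4 r5=0x6c  N=0 Z=0
after  2: r0=0x39 r1=0x2d r2=0xf4 r3=0x26 r4=0xf4 r5=0x6c  N=0 Z=0
after  3: r0=0x5f r1=0x2d r2=0xf4 r3=0x26 r4=0xf4 r5=0x6c  N=0 Z=0
after  4: r0=0x5f r1=0x2d r2=0x32 r3=0x26 r4=0xf4 r5=0x6c  N=0 Z=0
after  5: r0=0x5f r1=0x2d r2=0x32 r3=0x26 r4=0xf4 r5=0x8c  N=1 Z=0
after  6: r0=0xc7 r1=0x2d r2=0x32 r3=0x26 r4=0xf4 r5=0x8c  N=1 Z=0
after  7: r0=0xc7 r1=0x2d r2=0x32 r3=0x26 r4=0xf4 r5=0x22  N=0 Z=0
after  8: r0=0xc7 r1=0x2e r2=0x32 r3=0x26 r4=0xf4 r5=0x22  N=0 Z=0
after  9: r0=0xc7 r1=0x2e r2=0xc7 r3=0x26 r4=0xf4 r5=0x22  N=0 Z=0
after 10: r0=0xc7 r1=0x2e r2=0xc7 r3=0x26 r4=0xf4 r5=0x02  N=0 Z=0
after 11: r0=0xc7 r1=0x2e r2=0xc7 r3=0x26 r4=0xf4 r5=0x5f  N=0 Z=0
after 12: r0=0xc7 r1=0x2e r2=0xef r3=0x26 r4=0xf4 r5=0x5f  N=1 Z=0
-- IRQ taken; context saved, return-PC = 13 --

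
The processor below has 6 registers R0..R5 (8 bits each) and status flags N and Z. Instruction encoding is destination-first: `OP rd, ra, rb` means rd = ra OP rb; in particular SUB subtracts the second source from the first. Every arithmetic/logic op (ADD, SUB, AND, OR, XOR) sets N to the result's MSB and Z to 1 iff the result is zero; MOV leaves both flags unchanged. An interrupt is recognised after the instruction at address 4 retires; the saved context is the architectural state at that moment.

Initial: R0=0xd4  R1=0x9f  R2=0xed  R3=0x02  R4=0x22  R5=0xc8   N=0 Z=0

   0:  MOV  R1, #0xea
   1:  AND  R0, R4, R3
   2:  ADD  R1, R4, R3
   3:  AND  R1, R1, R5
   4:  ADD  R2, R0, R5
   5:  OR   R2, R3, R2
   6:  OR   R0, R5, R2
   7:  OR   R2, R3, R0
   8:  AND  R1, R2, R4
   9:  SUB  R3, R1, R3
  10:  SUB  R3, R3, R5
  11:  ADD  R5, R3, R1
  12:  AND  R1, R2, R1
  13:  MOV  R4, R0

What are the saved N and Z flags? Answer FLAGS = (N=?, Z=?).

FLAGS = (N=1, Z=0)

after  0: R0=0xd4 R1=0xea R2=0xed R3=0x02 R4=0x22 R5=0xc8  N=0 Z=0
after  1: R0=0x02 R1=0xea R2=0xed R3=0x02 R4=0x22 R5=0xc8  N=0 Z=0
after  2: R0=0x02 R1=0x24 R2=0xed R3=0x02 R4=0x22 R5=0xc8  N=0 Z=0
after  3: R0=0x02 R1=0x00 R2=0xed R3=0x02 R4=0x22 R5=0xc8  N=0 Z=1
after  4: R0=0x02 R1=0x00 R2=0xca R3=0x02 R4=0x22 R5=0xc8  N=1 Z=0
-- IRQ taken; context saved, return-PC = 5 --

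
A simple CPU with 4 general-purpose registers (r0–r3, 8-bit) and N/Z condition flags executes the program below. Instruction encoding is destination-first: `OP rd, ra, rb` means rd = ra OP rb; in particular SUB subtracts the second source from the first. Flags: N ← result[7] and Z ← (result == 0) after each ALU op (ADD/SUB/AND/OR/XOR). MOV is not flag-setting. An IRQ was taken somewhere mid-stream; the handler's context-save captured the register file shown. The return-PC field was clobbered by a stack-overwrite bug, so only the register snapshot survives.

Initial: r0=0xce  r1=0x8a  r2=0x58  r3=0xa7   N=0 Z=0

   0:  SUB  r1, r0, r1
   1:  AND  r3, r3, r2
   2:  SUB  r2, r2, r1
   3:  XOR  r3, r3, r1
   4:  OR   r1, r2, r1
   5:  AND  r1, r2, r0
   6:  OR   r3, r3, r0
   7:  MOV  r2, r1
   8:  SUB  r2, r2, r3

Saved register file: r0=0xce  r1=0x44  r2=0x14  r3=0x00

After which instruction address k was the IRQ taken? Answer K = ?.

after  0: r0=0xce r1=0x44 r2=0x58 r3=0xa7  N=0 Z=0
after  1: r0=0xce r1=0x44 r2=0x58 r3=0x00  N=0 Z=1
after  2: r0=0xce r1=0x44 r2=0x14 r3=0x00  N=0 Z=0
-- IRQ taken; context saved, return-PC = 3 --

K = 2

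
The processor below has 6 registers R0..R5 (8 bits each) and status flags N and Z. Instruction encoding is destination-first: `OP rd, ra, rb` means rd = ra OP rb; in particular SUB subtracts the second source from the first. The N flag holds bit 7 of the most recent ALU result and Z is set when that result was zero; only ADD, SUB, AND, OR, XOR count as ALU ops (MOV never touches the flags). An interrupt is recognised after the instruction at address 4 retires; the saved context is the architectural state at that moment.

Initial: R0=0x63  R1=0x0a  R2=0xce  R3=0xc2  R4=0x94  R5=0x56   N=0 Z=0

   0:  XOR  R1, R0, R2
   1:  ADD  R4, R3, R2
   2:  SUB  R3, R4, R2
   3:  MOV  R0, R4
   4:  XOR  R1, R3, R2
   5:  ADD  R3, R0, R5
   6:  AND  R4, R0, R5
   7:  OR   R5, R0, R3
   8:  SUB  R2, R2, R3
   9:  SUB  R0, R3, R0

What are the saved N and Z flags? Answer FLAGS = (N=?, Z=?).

FLAGS = (N=0, Z=0)

after  0: R0=0x63 R1=0xad R2=0xce R3=0xc2 R4=0x94 R5=0x56  N=1 Z=0
after  1: R0=0x63 R1=0xad R2=0xce R3=0xc2 R4=0x90 R5=0x56  N=1 Z=0
after  2: R0=0x63 R1=0xad R2=0xce R3=0xc2 R4=0x90 R5=0x56  N=1 Z=0
after  3: R0=0x90 R1=0xad R2=0xce R3=0xc2 R4=0x90 R5=0x56  N=1 Z=0
after  4: R0=0x90 R1=0x0c R2=0xce R3=0xc2 R4=0x90 R5=0x56  N=0 Z=0
-- IRQ taken; context saved, return-PC = 5 --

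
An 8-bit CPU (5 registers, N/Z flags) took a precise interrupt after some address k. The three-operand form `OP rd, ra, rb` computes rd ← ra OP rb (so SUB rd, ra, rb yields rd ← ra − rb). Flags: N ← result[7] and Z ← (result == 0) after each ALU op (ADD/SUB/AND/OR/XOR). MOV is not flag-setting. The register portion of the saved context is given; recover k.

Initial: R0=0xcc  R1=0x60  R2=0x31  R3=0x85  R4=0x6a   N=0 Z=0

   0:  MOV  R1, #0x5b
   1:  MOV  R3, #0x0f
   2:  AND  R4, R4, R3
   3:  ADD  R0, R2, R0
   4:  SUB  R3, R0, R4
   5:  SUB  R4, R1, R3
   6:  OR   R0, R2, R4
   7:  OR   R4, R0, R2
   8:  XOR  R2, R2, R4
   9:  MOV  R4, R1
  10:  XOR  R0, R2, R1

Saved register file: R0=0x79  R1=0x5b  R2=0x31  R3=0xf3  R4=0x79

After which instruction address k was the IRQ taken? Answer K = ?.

after  0: R0=0xcc R1=0x5b R2=0x31 R3=0x85 R4=0x6a  N=0 Z=0
after  1: R0=0xcc R1=0x5b R2=0x31 R3=0x0f R4=0x6a  N=0 Z=0
after  2: R0=0xcc R1=0x5b R2=0x31 R3=0x0f R4=0x0a  N=0 Z=0
after  3: R0=0xfd R1=0x5b R2=0x31 R3=0x0f R4=0x0a  N=1 Z=0
after  4: R0=0xfd R1=0x5b R2=0x31 R3=0xf3 R4=0x0a  N=1 Z=0
after  5: R0=0xfd R1=0x5b R2=0x31 R3=0xf3 R4=0x68  N=0 Z=0
after  6: R0=0x79 R1=0x5b R2=0x31 R3=0xf3 R4=0x68  N=0 Z=0
after  7: R0=0x79 R1=0x5b R2=0x31 R3=0xf3 R4=0x79  N=0 Z=0
-- IRQ taken; context saved, return-PC = 8 --

K = 7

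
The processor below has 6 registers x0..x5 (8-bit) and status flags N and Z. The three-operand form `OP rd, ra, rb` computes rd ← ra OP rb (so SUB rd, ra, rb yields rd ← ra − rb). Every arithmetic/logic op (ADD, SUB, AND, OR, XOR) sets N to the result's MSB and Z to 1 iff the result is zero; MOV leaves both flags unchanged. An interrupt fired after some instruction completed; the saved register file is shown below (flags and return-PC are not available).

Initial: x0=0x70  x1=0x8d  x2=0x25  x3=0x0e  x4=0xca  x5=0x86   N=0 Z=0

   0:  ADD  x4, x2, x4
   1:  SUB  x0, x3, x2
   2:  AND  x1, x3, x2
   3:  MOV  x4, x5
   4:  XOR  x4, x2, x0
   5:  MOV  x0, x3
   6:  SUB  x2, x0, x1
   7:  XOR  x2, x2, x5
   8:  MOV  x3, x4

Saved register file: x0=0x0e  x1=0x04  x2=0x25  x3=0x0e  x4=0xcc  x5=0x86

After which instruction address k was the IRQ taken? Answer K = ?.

after  0: x0=0x70 x1=0x8d x2=0x25 x3=0x0e x4=0xef x5=0x86  N=1 Z=0
after  1: x0=0xe9 x1=0x8d x2=0x25 x3=0x0e x4=0xef x5=0x86  N=1 Z=0
after  2: x0=0xe9 x1=0x04 x2=0x25 x3=0x0e x4=0xef x5=0x86  N=0 Z=0
after  3: x0=0xe9 x1=0x04 x2=0x25 x3=0x0e x4=0x86 x5=0x86  N=0 Z=0
after  4: x0=0xe9 x1=0x04 x2=0x25 x3=0x0e x4=0xcc x5=0x86  N=1 Z=0
after  5: x0=0x0e x1=0x04 x2=0x25 x3=0x0e x4=0xcc x5=0x86  N=1 Z=0
-- IRQ taken; context saved, return-PC = 6 --

K = 5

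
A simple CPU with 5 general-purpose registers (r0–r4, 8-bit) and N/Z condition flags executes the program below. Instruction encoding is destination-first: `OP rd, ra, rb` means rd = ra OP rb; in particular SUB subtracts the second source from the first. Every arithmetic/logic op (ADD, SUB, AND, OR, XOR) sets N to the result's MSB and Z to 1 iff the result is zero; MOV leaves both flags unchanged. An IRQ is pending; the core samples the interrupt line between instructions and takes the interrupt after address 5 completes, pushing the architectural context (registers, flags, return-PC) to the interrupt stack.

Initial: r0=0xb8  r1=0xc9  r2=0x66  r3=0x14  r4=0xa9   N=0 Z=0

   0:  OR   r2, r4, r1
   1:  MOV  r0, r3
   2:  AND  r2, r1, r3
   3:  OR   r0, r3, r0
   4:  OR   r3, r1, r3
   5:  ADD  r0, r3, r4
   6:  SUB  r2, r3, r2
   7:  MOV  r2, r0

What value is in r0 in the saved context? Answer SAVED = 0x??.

SAVED = 0x86

after  0: r0=0xb8 r1=0xc9 r2=0xe9 r3=0x14 r4=0xa9  N=1 Z=0
after  1: r0=0x14 r1=0xc9 r2=0xe9 r3=0x14 r4=0xa9  N=1 Z=0
after  2: r0=0x14 r1=0xc9 r2=0x00 r3=0x14 r4=0xa9  N=0 Z=1
after  3: r0=0x14 r1=0xc9 r2=0x00 r3=0x14 r4=0xa9  N=0 Z=0
after  4: r0=0x14 r1=0xc9 r2=0x00 r3=0xdd r4=0xa9  N=1 Z=0
after  5: r0=0x86 r1=0xc9 r2=0x00 r3=0xdd r4=0xa9  N=1 Z=0
-- IRQ taken; context saved, return-PC = 6 --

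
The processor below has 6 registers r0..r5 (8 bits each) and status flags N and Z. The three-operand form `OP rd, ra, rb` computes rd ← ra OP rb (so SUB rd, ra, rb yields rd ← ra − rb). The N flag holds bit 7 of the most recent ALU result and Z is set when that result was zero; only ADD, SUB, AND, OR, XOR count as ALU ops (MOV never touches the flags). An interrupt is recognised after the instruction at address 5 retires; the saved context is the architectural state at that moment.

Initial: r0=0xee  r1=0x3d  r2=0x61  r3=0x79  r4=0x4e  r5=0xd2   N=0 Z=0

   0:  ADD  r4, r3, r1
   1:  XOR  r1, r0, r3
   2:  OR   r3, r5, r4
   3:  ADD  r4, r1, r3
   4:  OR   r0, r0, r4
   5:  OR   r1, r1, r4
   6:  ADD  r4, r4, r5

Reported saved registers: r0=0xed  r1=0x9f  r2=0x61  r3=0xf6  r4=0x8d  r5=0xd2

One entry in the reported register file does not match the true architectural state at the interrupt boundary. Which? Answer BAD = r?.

BAD = r0

after  0: r0=0xee r1=0x3d r2=0x61 r3=0x79 r4=0xb6 r5=0xd2  N=1 Z=0
after  1: r0=0xee r1=0x97 r2=0x61 r3=0x79 r4=0xb6 r5=0xd2  N=1 Z=0
after  2: r0=0xee r1=0x97 r2=0x61 r3=0xf6 r4=0xb6 r5=0xd2  N=1 Z=0
after  3: r0=0xee r1=0x97 r2=0x61 r3=0xf6 r4=0x8d r5=0xd2  N=1 Z=0
after  4: r0=0xef r1=0x97 r2=0x61 r3=0xf6 r4=0x8d r5=0xd2  N=1 Z=0
after  5: r0=0xef r1=0x9f r2=0x61 r3=0xf6 r4=0x8d r5=0xd2  N=1 Z=0
-- IRQ taken; context saved, return-PC = 6 --
mismatch: r0: reported 0xed vs actual 0xef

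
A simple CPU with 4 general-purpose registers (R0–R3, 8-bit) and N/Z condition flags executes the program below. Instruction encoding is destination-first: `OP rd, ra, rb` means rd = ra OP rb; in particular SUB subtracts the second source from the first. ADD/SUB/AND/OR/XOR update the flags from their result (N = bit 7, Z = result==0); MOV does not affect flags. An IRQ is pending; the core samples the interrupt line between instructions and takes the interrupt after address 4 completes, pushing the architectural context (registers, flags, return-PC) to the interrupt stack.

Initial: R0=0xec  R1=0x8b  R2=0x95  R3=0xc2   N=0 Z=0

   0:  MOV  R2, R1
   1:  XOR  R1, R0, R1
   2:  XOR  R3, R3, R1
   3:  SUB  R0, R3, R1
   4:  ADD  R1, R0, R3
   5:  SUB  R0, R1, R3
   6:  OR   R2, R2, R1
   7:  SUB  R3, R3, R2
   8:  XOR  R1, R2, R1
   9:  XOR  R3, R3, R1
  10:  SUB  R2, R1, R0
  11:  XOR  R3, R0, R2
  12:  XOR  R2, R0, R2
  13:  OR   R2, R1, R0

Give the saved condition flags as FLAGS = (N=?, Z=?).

FLAGS = (N=1, Z=0)

after  0: R0=0xec R1=0x8b R2=0x8b R3=0xc2  N=0 Z=0
after  1: R0=0xec R1=0x67 R2=0x8b R3=0xc2  N=0 Z=0
after  2: R0=0xec R1=0x67 R2=0x8b R3=0xa5  N=1 Z=0
after  3: R0=0x3e R1=0x67 R2=0x8b R3=0xa5  N=0 Z=0
after  4: R0=0x3e R1=0xe3 R2=0x8b R3=0xa5  N=1 Z=0
-- IRQ taken; context saved, return-PC = 5 --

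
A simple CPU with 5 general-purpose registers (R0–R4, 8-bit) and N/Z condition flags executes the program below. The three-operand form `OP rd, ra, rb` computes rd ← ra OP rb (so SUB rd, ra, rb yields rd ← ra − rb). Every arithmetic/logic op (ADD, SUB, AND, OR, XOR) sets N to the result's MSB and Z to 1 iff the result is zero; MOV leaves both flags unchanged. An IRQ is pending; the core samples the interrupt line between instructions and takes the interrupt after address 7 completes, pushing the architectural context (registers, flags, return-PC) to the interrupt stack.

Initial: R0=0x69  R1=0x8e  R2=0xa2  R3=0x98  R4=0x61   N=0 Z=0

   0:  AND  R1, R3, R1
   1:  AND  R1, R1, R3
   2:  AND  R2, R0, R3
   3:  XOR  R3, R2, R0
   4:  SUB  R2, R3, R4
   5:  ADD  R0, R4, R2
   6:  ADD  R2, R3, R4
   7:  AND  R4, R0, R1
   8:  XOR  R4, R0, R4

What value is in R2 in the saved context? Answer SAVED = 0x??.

after  0: R0=0x69 R1=0x88 R2=0xa2 R3=0x98 R4=0x61  N=1 Z=0
after  1: R0=0x69 R1=0x88 R2=0xa2 R3=0x98 R4=0x61  N=1 Z=0
after  2: R0=0x69 R1=0x88 R2=0x08 R3=0x98 R4=0x61  N=0 Z=0
after  3: R0=0x69 R1=0x88 R2=0x08 R3=0x61 R4=0x61  N=0 Z=0
after  4: R0=0x69 R1=0x88 R2=0x00 R3=0x61 R4=0x61  N=0 Z=1
after  5: R0=0x61 R1=0x88 R2=0x00 R3=0x61 R4=0x61  N=0 Z=0
after  6: R0=0x61 R1=0x88 R2=0xc2 R3=0x61 R4=0x61  N=1 Z=0
after  7: R0=0x61 R1=0x88 R2=0xc2 R3=0x61 R4=0x00  N=0 Z=1
-- IRQ taken; context saved, return-PC = 8 --

SAVED = 0xc2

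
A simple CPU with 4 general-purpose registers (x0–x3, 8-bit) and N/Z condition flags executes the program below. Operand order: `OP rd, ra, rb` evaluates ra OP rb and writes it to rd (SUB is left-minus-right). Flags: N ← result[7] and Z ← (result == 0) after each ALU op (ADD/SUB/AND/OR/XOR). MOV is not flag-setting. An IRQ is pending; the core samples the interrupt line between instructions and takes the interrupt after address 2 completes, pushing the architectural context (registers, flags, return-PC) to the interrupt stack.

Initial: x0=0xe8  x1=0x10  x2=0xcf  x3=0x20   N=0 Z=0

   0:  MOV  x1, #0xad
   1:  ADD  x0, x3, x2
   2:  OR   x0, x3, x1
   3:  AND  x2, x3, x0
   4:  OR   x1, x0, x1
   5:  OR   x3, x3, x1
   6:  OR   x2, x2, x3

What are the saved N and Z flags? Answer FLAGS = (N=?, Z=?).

FLAGS = (N=1, Z=0)

after  0: x0=0xe8 x1=0xad x2=0xcf x3=0x20  N=0 Z=0
after  1: x0=0xef x1=0xad x2=0xcf x3=0x20  N=1 Z=0
after  2: x0=0xad x1=0xad x2=0xcf x3=0x20  N=1 Z=0
-- IRQ taken; context saved, return-PC = 3 --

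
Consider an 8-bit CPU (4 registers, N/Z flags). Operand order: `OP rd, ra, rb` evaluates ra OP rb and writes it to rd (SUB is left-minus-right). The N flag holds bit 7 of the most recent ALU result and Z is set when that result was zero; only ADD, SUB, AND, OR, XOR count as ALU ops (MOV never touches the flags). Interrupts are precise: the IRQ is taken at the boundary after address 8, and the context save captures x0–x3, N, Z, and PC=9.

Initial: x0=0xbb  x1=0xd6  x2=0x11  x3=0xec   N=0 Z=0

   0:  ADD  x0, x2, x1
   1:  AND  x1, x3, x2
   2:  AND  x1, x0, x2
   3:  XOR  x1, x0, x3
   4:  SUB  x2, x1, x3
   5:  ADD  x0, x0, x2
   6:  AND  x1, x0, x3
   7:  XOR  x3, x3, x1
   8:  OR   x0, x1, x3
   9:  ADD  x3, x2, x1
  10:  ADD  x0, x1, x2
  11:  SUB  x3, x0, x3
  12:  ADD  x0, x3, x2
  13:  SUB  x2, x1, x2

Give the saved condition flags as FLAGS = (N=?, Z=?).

after  0: x0=0xe7 x1=0xd6 x2=0x11 x3=0xec  N=1 Z=0
after  1: x0=0xe7 x1=0x00 x2=0x11 x3=0xec  N=0 Z=1
after  2: x0=0xe7 x1=0x01 x2=0x11 x3=0xec  N=0 Z=0
after  3: x0=0xe7 x1=0x0b x2=0x11 x3=0xec  N=0 Z=0
after  4: x0=0xe7 x1=0x0b x2=0x1f x3=0xec  N=0 Z=0
after  5: x0=0x06 x1=0x0b x2=0x1f x3=0xec  N=0 Z=0
after  6: x0=0x06 x1=0x04 x2=0x1f x3=0xec  N=0 Z=0
after  7: x0=0x06 x1=0x04 x2=0x1f x3=0xe8  N=1 Z=0
after  8: x0=0xec x1=0x04 x2=0x1f x3=0xe8  N=1 Z=0
-- IRQ taken; context saved, return-PC = 9 --

FLAGS = (N=1, Z=0)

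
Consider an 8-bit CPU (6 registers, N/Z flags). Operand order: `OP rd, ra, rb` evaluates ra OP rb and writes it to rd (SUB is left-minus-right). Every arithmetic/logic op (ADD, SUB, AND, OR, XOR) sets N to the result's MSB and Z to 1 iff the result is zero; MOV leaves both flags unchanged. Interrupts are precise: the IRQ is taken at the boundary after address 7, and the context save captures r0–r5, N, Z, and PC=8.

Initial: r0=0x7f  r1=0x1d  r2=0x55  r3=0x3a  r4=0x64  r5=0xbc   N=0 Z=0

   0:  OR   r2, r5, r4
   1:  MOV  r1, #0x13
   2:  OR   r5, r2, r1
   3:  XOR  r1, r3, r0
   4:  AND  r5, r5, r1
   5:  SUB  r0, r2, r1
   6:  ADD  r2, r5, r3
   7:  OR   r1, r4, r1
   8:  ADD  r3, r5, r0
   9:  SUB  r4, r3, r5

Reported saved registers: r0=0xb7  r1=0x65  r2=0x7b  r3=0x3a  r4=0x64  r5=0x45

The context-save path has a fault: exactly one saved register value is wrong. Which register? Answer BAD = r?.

BAD = r2

after  0: r0=0x7f r1=0x1d r2=0xfc r3=0x3a r4=0x64 r5=0xbc  N=1 Z=0
after  1: r0=0x7f r1=0x13 r2=0xfc r3=0x3a r4=0x64 r5=0xbc  N=1 Z=0
after  2: r0=0x7f r1=0x13 r2=0xfc r3=0x3a r4=0x64 r5=0xff  N=1 Z=0
after  3: r0=0x7f r1=0x45 r2=0xfc r3=0x3a r4=0x64 r5=0xff  N=0 Z=0
after  4: r0=0x7f r1=0x45 r2=0xfc r3=0x3a r4=0x64 r5=0x45  N=0 Z=0
after  5: r0=0xb7 r1=0x45 r2=0xfc r3=0x3a r4=0x64 r5=0x45  N=1 Z=0
after  6: r0=0xb7 r1=0x45 r2=0x7f r3=0x3a r4=0x64 r5=0x45  N=0 Z=0
after  7: r0=0xb7 r1=0x65 r2=0x7f r3=0x3a r4=0x64 r5=0x45  N=0 Z=0
-- IRQ taken; context saved, return-PC = 8 --
mismatch: r2: reported 0x7b vs actual 0x7f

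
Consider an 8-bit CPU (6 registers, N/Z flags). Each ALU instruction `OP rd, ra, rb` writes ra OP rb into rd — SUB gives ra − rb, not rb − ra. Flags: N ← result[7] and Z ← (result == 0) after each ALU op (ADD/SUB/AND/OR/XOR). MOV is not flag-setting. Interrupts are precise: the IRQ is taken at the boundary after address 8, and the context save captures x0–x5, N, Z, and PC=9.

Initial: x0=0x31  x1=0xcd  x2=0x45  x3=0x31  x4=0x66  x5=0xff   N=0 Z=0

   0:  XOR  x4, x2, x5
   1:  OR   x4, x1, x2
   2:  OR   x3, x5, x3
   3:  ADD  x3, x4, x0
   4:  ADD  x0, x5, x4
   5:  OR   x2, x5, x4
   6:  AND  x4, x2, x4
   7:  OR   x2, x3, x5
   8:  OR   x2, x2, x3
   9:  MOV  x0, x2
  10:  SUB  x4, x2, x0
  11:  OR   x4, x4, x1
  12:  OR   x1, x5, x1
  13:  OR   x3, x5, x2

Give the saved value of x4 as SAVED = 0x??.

after  0: x0=0x31 x1=0xcd x2=0x45 x3=0x31 x4=0xba x5=0xff  N=1 Z=0
after  1: x0=0x31 x1=0xcd x2=0x45 x3=0x31 x4=0xcd x5=0xff  N=1 Z=0
after  2: x0=0x31 x1=0xcd x2=0x45 x3=0xff x4=0xcd x5=0xff  N=1 Z=0
after  3: x0=0x31 x1=0xcd x2=0x45 x3=0xfe x4=0xcd x5=0xff  N=1 Z=0
after  4: x0=0xcc x1=0xcd x2=0x45 x3=0xfe x4=0xcd x5=0xff  N=1 Z=0
after  5: x0=0xcc x1=0xcd x2=0xff x3=0xfe x4=0xcd x5=0xff  N=1 Z=0
after  6: x0=0xcc x1=0xcd x2=0xff x3=0xfe x4=0xcd x5=0xff  N=1 Z=0
after  7: x0=0xcc x1=0xcd x2=0xff x3=0xfe x4=0xcd x5=0xff  N=1 Z=0
after  8: x0=0xcc x1=0xcd x2=0xff x3=0xfe x4=0xcd x5=0xff  N=1 Z=0
-- IRQ taken; context saved, return-PC = 9 --

SAVED = 0xcd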